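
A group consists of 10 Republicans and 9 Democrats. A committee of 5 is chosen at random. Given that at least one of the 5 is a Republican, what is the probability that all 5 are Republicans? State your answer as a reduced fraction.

14/639

Work in counts. Selections with at least one Republican: C(19,5) − C(9,5) = 11628 − 126 = 11502.
Of those, selections where all 5 are Republicans: C(10,5) = 252.
Conditional probability = 252/11502 = 14/639.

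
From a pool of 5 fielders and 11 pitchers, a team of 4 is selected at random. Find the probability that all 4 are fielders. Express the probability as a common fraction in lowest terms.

There are C(16,4) = 1820 possible selections.
Selections with all fielders: C(5,4) = 5.
Probability = 5/1820 = 1/364.

1/364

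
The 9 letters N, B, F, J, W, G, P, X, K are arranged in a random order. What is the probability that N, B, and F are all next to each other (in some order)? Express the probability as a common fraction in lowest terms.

There are 9! = 362880 arrangements.
Treat the three as one block: 7! placements × 3! orders within the block = 5040·6 = 30240.
Probability = 30240/362880 = 1/12.

1/12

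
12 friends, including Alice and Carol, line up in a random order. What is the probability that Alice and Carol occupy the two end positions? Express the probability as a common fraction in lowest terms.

There are 12! = 479001600 arrangements.
Place Alice and Carol at the ends in 2 ways, arrange the remaining 10 in 10! = 3628800 ways: 2·3628800 = 7257600.
Probability = 7257600/479001600 = 1/66.

1/66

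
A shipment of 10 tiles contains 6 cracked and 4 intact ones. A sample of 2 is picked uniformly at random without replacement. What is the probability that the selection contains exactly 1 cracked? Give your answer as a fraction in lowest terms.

Total number of selections: C(10,2) = 45.
Selections with exactly 1 cracked: choose 1 of the 6 cracked and 1 of the 4 intact, C(6,1)·C(4,1) = 6·4 = 24.
Probability = 24/45 = 8/15.

8/15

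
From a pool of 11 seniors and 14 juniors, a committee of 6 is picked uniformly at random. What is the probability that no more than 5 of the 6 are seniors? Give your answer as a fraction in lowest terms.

1147/1150

Total selections: C(25,6) = 177100.
The complement is exactly 6 seniors: C(11,6)·C(14,0) = 462.
Probability = 1 − 462/177100 = 176638/177100 = 1147/1150.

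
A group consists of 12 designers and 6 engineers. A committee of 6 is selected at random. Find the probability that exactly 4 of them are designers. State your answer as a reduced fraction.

Total number of selections: C(18,6) = 18564.
Selections with exactly 4 designers: choose 4 of the 12 designers and 2 of the 6 engineers, C(12,4)·C(6,2) = 495·15 = 7425.
Probability = 7425/18564 = 2475/6188.

2475/6188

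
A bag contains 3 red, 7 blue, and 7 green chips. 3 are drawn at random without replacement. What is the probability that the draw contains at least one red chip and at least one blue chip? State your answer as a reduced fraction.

There are C(17,3) = 680 possible draws.
By inclusion-exclusion on the complements, draws missing all red or all blue: C(14,3) + C(10,3) − C(7,3) = 364 + 120 − 35 = 449.
So draws with at least one of each: 680 − 449 = 231, probability 231/680.

231/680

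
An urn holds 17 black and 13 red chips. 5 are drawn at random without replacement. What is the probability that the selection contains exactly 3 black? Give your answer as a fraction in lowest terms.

680/1827

There are C(30,5) = 142506 ways to choose 5 from 30.
Selections with exactly 3 black: choose 3 of the 17 black and 2 of the 13 red, C(17,3)·C(13,2) = 680·78 = 53040.
Probability = 53040/142506 = 680/1827.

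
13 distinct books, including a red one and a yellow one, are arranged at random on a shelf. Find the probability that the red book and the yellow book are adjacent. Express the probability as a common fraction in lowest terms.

2/13

There are 13! = 6227020800 arrangements.
Treat the red book and the yellow book as a block: 12! arrangements of the blocks × 2 orders within the block = 2·479001600 = 958003200.
Probability = 958003200/6227020800 = 2/13.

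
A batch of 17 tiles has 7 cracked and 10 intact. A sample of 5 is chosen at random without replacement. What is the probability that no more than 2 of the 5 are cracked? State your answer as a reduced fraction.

There are C(17,5) = 6188 ways to choose the 5.
Favorable selections (no more than 2 cracked): C(7,0)·C(10,5) + C(7,1)·C(10,4) + C(7,2)·C(10,3) = 252 + 1470 + 2520 = 4242.
Probability = 4242/6188 = 303/442.

303/442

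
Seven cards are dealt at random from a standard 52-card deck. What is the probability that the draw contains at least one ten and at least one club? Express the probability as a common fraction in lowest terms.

53122231/133784560

There are C(52,7) = 133784560 possible draws.
By inclusion-exclusion on the complements, draws missing all tens or all clubs: C(48,7) + C(39,7) − C(36,7) = 73629072 + 15380937 − 8347680 = 80662329.
So draws with at least one of each: 133784560 − 80662329 = 53122231, probability 53122231/133784560.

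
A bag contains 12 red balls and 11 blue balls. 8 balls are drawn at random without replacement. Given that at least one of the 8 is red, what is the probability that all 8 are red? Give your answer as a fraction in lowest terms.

Work in counts. Selections with at least one red: C(23,8) − C(11,8) = 490314 − 165 = 490149.
Of those, selections where all 8 are red: C(12,8) = 495.
Conditional probability = 495/490149 = 5/4951.

5/4951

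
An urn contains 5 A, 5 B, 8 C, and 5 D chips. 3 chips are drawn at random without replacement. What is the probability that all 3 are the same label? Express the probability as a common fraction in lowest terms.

86/1771

There are C(23,3) = 1771 ways to draw 3 chips.
All same label: C(5,3) + C(5,3) + C(8,3) + C(5,3) = 10 + 10 + 56 + 10 = 86.
Probability = 86/1771.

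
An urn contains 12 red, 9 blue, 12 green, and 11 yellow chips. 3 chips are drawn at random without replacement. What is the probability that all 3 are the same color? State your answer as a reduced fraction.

689/13244

There are C(44,3) = 13244 ways to draw 3 chips.
All same color: C(12,3) + C(9,3) + C(12,3) + C(11,3) = 220 + 84 + 220 + 165 = 689.
Probability = 689/13244.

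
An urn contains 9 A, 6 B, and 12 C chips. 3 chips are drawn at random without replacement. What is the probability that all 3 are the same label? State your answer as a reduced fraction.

There are C(27,3) = 2925 ways to draw 3 chips.
All same label: C(9,3) + C(6,3) + C(12,3) = 84 + 20 + 220 = 324.
Probability = 324/2925 = 36/325.

36/325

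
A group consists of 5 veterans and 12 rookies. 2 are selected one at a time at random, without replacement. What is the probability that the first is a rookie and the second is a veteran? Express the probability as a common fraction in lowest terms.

Multiply the conditional probabilities at each draw: 12/17 · 5/16 = 60/272 = 15/68.

15/68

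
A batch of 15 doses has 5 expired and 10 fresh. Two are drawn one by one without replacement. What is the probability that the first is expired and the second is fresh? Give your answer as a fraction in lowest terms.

Multiply the conditional probabilities at each draw: 5/15 · 10/14 = 50/210 = 5/21.

5/21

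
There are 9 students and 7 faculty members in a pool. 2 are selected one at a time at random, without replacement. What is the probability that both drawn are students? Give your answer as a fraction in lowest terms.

Multiply the conditional probabilities at each draw: 9/16 · 8/15 = 72/240 = 3/10.

3/10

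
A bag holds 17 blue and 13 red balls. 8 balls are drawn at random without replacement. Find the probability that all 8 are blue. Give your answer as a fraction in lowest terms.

374/90045

There are C(30,8) = 5852925 possible selections.
Selections with all blue: C(17,8) = 24310.
Probability = 24310/5852925 = 374/90045.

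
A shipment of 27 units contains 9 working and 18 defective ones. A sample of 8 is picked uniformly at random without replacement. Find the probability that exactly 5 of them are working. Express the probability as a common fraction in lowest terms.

Total number of selections: C(27,8) = 2220075.
Selections with exactly 5 working: choose 5 of the 9 working and 3 of the 18 defective, C(9,5)·C(18,3) = 126·816 = 102816.
Probability = 102816/2220075 = 3808/82225.

3808/82225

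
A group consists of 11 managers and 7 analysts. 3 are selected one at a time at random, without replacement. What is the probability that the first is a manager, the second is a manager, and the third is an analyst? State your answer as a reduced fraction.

385/2448

Multiply the conditional probabilities at each draw: 11/18 · 10/17 · 7/16 = 770/4896 = 385/2448.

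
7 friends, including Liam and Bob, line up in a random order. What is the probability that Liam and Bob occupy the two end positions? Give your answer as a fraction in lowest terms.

There are 7! = 5040 arrangements.
Place Liam and Bob at the ends in 2 ways, arrange the remaining 5 in 5! = 120 ways: 2·120 = 240.
Probability = 240/5040 = 1/21.

1/21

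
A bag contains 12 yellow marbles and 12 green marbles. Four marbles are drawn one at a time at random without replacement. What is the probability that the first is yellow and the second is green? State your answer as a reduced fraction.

Multiply the conditional probabilities at each draw: 12/24 · 12/23 = 144/552 = 6/23.

6/23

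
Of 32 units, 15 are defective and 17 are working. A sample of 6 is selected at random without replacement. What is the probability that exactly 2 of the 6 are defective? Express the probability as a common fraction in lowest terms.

2975/10788

There are C(32,6) = 906192 ways to choose 6 from 32.
Selections with exactly 2 defective: choose 2 of the 15 defective and 4 of the 17 working, C(15,2)·C(17,4) = 105·2380 = 249900.
Probability = 249900/906192 = 2975/10788.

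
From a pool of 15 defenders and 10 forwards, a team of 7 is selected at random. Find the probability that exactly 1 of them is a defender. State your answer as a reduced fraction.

Total number of selections: C(25,7) = 480700.
Selections with exactly 1 defender: choose 1 of the 15 defenders and 6 of the 10 forwards, C(15,1)·C(10,6) = 15·210 = 3150.
Probability = 3150/480700 = 63/9614.

63/9614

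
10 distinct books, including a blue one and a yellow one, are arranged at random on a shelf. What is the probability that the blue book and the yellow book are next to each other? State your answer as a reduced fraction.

There are 10! = 3628800 arrangements.
Treat the blue book and the yellow book as a block: 9! arrangements of the blocks × 2 orders within the block = 2·362880 = 725760.
Probability = 725760/3628800 = 1/5.

1/5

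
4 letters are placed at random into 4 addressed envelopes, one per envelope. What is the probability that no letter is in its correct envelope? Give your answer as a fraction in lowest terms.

3/8

There are 4! = 24 assignments.
By inclusion-exclusion, assignments with no fixed points: C(4,0)·4! − C(4,1)·3! + C(4,2)·2! − C(4,3)·1! + C(4,4)·0! = 9.
Probability = 9/24 = 3/8.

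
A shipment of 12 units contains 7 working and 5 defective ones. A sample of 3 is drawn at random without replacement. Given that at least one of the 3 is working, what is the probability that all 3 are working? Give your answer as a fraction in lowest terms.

Work in counts. Selections with at least one working: C(12,3) − C(5,3) = 220 − 10 = 210.
Of those, selections where all 3 are working: C(7,3) = 35.
Conditional probability = 35/210 = 1/6.

1/6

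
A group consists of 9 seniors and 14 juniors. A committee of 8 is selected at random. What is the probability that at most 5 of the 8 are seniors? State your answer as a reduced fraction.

160719/163438

Total selections: C(23,8) = 490314.
Count the complement (more than 5 seniors): C(9,6)·C(14,2) + C(9,7)·C(14,1) + C(9,8)·C(14,0) = 7644 + 504 + 9 = 8157.
Probability = 1 − 8157/490314 = 482157/490314 = 160719/163438.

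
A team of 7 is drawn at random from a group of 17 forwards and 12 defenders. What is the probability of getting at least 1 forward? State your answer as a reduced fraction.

There are C(29,7) = 1560780 ways to choose the 7.
The complement is all 7 are defenders: C(12,7) = 792.
Probability = 1 − 792/1560780 = 1559988/1560780 = 43333/43355.

43333/43355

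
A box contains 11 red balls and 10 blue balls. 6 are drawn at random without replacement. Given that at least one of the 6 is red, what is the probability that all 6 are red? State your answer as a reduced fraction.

1/117

Work in counts. Selections with at least one red: C(21,6) − C(10,6) = 54264 − 210 = 54054.
Of those, selections where all 6 are red: C(11,6) = 462.
Conditional probability = 462/54054 = 1/117.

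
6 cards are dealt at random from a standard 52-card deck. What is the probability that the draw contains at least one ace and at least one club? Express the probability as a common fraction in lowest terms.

6772177/20358520

There are C(52,6) = 20358520 possible draws.
By inclusion-exclusion on the complements, draws missing all aces or all clubs: C(48,6) + C(39,6) − C(36,6) = 12271512 + 3262623 − 1947792 = 13586343.
So draws with at least one of each: 20358520 − 13586343 = 6772177, probability 6772177/20358520.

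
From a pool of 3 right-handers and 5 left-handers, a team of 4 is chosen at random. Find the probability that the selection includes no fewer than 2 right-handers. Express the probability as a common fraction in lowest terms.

1/2

Total selections: C(8,4) = 70.
Favorable selections (no fewer than 2 right-handers): C(3,2)·C(5,2) + C(3,3)·C(5,1) = 30 + 5 = 35.
Probability = 35/70 = 1/2.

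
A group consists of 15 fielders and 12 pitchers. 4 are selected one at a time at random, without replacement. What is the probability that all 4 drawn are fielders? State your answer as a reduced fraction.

Multiply the conditional probabilities at each draw: 15/27 · 14/26 · 13/25 · 12/24 = 32760/421200 = 7/90.

7/90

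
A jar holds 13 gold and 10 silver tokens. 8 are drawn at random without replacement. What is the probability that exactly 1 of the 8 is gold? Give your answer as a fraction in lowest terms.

260/81719

The sample space is all 8-subsets of the 23: C(23,8) = 490314.
Selections with exactly 1 gold: choose 1 of the 13 gold and 7 of the 10 silver, C(13,1)·C(10,7) = 13·120 = 1560.
Probability = 1560/490314 = 260/81719.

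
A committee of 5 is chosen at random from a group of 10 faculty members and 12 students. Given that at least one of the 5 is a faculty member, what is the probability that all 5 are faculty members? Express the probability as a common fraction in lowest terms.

Work in counts. Selections with at least one faculty member: C(22,5) − C(12,5) = 26334 − 792 = 25542.
Of those, selections where all 5 are faculty members: C(10,5) = 252.
Conditional probability = 252/25542 = 14/1419.

14/1419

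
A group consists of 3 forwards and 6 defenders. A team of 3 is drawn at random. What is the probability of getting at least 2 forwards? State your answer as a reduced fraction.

19/84

Total selections: C(9,3) = 84.
Favorable selections (at least 2 forwards): C(3,2)·C(6,1) + C(3,3)·C(6,0) = 18 + 1 = 19.
Probability = 19/84.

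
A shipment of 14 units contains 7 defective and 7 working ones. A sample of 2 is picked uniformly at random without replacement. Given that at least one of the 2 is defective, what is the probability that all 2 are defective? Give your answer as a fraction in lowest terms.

Work in counts. Selections with at least one defective: C(14,2) − C(7,2) = 91 − 21 = 70.
Of those, selections where all 2 are defective: C(7,2) = 21.
Conditional probability = 21/70 = 3/10.

3/10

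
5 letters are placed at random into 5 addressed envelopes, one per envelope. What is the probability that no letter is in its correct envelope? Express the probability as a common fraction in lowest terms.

11/30

There are 5! = 120 assignments.
By inclusion-exclusion, assignments with no fixed points: C(5,0)·5! − C(5,1)·4! + C(5,2)·3! − C(5,3)·2! + C(5,4)·1! − C(5,5)·0! = 44.
Probability = 44/120 = 11/30.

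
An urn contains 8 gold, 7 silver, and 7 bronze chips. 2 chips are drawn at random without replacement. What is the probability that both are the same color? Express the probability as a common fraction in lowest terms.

There are C(22,2) = 231 ways to draw 2 chips.
All same color: C(8,2) + C(7,2) + C(7,2) = 28 + 21 + 21 = 70.
Probability = 70/231 = 10/33.

10/33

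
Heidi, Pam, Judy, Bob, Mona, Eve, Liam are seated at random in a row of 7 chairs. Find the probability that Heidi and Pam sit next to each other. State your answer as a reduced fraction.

2/7

There are 7! = 5040 arrangements.
Treat Heidi and Pam as a block: 6! arrangements of the blocks × 2 orders within the block = 2·720 = 1440.
Probability = 1440/5040 = 2/7.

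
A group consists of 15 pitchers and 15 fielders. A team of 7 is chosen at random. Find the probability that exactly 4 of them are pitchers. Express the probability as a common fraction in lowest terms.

Total number of selections: C(30,7) = 2035800.
Selections with exactly 4 pitchers: choose 4 of the 15 pitchers and 3 of the 15 fielders, C(15,4)·C(15,3) = 1365·455 = 621075.
Probability = 621075/2035800 = 637/2088.

637/2088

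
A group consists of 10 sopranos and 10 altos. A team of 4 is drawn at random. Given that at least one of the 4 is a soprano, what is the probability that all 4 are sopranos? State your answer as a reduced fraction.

14/309

Work in counts. Selections with at least one soprano: C(20,4) − C(10,4) = 4845 − 210 = 4635.
Of those, selections where all 4 are sopranos: C(10,4) = 210.
Conditional probability = 210/4635 = 14/309.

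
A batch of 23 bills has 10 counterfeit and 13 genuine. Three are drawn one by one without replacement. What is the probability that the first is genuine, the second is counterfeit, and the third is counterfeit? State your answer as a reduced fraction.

Multiply the conditional probabilities at each draw: 13/23 · 10/22 · 9/21 = 1170/10626 = 195/1771.

195/1771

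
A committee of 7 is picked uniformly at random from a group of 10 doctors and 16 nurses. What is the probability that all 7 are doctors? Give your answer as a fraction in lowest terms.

3/16445

There are C(26,7) = 657800 possible selections.
Selections with all doctors: C(10,7) = 120.
Probability = 120/657800 = 3/16445.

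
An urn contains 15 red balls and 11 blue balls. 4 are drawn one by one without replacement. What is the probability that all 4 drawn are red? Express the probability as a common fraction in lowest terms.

Multiply the conditional probabilities at each draw: 15/26 · 14/25 · 13/24 · 12/23 = 32760/358800 = 21/230.

21/230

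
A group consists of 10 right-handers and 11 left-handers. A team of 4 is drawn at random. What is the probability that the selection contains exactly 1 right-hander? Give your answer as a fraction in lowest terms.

There are C(21,4) = 5985 ways to choose 4 from 21.
Selections with exactly 1 right-hander: choose 1 of the 10 right-handers and 3 of the 11 left-handers, C(10,1)·C(11,3) = 10·165 = 1650.
Probability = 1650/5985 = 110/399.

110/399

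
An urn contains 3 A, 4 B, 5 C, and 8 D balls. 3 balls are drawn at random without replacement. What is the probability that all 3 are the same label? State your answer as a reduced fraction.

There are C(20,3) = 1140 ways to draw 3 balls.
All same label: C(3,3) + C(4,3) + C(5,3) + C(8,3) = 1 + 4 + 10 + 56 = 71.
Probability = 71/1140.

71/1140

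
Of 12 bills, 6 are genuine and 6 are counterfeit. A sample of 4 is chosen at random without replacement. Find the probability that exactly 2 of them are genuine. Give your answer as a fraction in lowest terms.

5/11

The sample space is all 4-subsets of the 12: C(12,4) = 495.
Selections with exactly 2 genuine: choose 2 of the 6 genuine and 2 of the 6 counterfeit, C(6,2)·C(6,2) = 15·15 = 225.
Probability = 225/495 = 5/11.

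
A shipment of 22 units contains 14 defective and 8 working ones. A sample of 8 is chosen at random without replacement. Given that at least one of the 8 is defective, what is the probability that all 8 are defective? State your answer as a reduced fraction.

3003/319769

Work in counts. Selections with at least one defective: C(22,8) − C(8,8) = 319770 − 1 = 319769.
Of those, selections where all 8 are defective: C(14,8) = 3003.
Conditional probability = 3003/319769.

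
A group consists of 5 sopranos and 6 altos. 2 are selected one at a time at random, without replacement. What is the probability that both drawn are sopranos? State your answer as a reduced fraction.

2/11

Multiply the conditional probabilities at each draw: 5/11 · 4/10 = 20/110 = 2/11.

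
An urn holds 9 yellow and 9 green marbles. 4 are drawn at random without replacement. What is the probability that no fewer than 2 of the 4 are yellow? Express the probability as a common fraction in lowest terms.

Total selections: C(18,4) = 3060.
Favorable selections (no fewer than 2 yellow): C(9,2)·C(9,2) + C(9,3)·C(9,1) + C(9,4)·C(9,0) = 1296 + 756 + 126 = 2178.
Probability = 2178/3060 = 121/170.

121/170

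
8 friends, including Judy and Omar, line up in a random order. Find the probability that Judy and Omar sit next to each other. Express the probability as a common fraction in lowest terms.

1/4

There are 8! = 40320 arrangements.
Treat Judy and Omar as a block: 7! arrangements of the blocks × 2 orders within the block = 2·5040 = 10080.
Probability = 10080/40320 = 1/4.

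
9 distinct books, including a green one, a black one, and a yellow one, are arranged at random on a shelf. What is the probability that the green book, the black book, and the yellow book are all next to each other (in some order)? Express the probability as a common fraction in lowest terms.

1/12

There are 9! = 362880 arrangements.
Treat the three as one block: 7! placements × 3! orders within the block = 5040·6 = 30240.
Probability = 30240/362880 = 1/12.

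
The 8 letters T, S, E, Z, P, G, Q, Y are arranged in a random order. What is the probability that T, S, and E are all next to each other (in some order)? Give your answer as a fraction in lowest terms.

3/28

There are 8! = 40320 arrangements.
Treat the three as one block: 6! placements × 3! orders within the block = 720·6 = 4320.
Probability = 4320/40320 = 3/28.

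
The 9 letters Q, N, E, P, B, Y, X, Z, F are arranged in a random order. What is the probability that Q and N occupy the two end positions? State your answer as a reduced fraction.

There are 9! = 362880 arrangements.
Place Q and N at the ends in 2 ways, arrange the remaining 7 in 7! = 5040 ways: 2·5040 = 10080.
Probability = 10080/362880 = 1/36.

1/36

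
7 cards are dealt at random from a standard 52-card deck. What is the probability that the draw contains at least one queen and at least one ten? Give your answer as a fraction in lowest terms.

3105873/16723070

There are C(52,7) = 133784560 possible draws.
By inclusion-exclusion on the complements, draws missing all queens or all tens: C(48,7) + C(48,7) − C(44,7) = 73629072 + 73629072 − 38320568 = 108937576.
So draws with at least one of each: 133784560 − 108937576 = 24846984, probability 24846984/133784560 = 3105873/16723070.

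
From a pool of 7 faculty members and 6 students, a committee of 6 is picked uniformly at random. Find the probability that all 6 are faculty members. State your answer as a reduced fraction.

7/1716

There are C(13,6) = 1716 possible selections.
Selections with all faculty members: C(7,6) = 7.
Probability = 7/1716.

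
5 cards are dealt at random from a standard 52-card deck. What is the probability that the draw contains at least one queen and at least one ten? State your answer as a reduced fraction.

There are C(52,5) = 2598960 possible draws.
By inclusion-exclusion on the complements, draws missing all queens or all tens: C(48,5) + C(48,5) − C(44,5) = 1712304 + 1712304 − 1086008 = 2338600.
So draws with at least one of each: 2598960 − 2338600 = 260360, probability 260360/2598960 = 6509/64974.

6509/64974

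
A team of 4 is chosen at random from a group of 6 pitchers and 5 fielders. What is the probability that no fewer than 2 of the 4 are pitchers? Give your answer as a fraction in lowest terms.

53/66

There are C(11,4) = 330 ways to choose the 4.
Count the complement (fewer than 2 pitchers): C(6,0)·C(5,4) + C(6,1)·C(5,3) = 5 + 60 = 65.
Probability = 1 − 65/330 = 265/330 = 53/66.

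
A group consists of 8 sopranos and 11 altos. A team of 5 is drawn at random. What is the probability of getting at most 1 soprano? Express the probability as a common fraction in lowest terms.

517/1938

Total selections: C(19,5) = 11628.
Favorable selections (at most 1 soprano): C(8,0)·C(11,5) + C(8,1)·C(11,4) = 462 + 2640 = 3102.
Probability = 3102/11628 = 517/1938.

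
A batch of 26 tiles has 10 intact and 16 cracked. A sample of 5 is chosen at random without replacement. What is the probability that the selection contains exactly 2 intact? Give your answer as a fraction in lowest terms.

The sample space is all 5-subsets of the 26: C(26,5) = 65780.
Selections with exactly 2 intact: choose 2 of the 10 intact and 3 of the 16 cracked, C(10,2)·C(16,3) = 45·560 = 25200.
Probability = 25200/65780 = 1260/3289.

1260/3289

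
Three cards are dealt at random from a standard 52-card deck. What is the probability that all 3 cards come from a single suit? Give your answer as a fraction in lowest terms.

There are C(52,3) = 22100 possible 3-card hands.
Hands of one suit: 4 suits × C(13,3) = 4·286 = 1144.
Probability = 1144/22100 = 22/425.

22/425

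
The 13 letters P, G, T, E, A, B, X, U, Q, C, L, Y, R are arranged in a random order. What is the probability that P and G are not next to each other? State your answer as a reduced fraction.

11/13

There are 13! = 6227020800 arrangements.
Arrangements with P and G adjacent: 2·12! = 958003200.
So not adjacent: 6227020800 − 958003200 = 5269017600, probability 5269017600/6227020800 = 11/13.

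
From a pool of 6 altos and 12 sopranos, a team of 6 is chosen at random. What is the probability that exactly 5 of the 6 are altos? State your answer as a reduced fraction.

6/1547

The sample space is all 6-subsets of the 18: C(18,6) = 18564.
Selections with exactly 5 altos: choose 5 of the 6 altos and 1 of the 12 sopranos, C(6,5)·C(12,1) = 6·12 = 72.
Probability = 72/18564 = 6/1547.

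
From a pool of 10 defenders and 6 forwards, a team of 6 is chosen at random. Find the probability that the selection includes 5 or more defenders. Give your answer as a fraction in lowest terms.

Total selections: C(16,6) = 8008.
Favorable selections (5 or more defenders): C(10,5)·C(6,1) + C(10,6)·C(6,0) = 1512 + 210 = 1722.
Probability = 1722/8008 = 123/572.

123/572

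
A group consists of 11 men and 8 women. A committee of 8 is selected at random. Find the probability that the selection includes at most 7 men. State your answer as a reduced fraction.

25139/25194

There are C(19,8) = 75582 ways to choose the 8.
The complement is exactly 8 men: C(11,8)·C(8,0) = 165.
Probability = 1 − 165/75582 = 75417/75582 = 25139/25194.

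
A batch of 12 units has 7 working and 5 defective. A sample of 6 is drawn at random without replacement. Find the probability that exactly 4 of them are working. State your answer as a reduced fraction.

25/66

There are C(12,6) = 924 ways to choose 6 from 12.
Selections with exactly 4 working: choose 4 of the 7 working and 2 of the 5 defective, C(7,4)·C(5,2) = 35·10 = 350.
Probability = 350/924 = 25/66.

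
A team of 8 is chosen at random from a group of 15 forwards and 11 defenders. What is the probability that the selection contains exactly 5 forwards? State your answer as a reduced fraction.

There are C(26,8) = 1562275 ways to choose 8 from 26.
Selections with exactly 5 forwards: choose 5 of the 15 forwards and 3 of the 11 defenders, C(15,5)·C(11,3) = 3003·165 = 495495.
Probability = 495495/1562275 = 693/2185.

693/2185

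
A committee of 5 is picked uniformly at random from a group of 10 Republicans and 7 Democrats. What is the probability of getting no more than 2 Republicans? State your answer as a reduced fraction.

Total selections: C(17,5) = 6188.
Favorable selections (no more than 2 Republicans): C(10,0)·C(7,5) + C(10,1)·C(7,4) + C(10,2)·C(7,3) = 21 + 350 + 1575 = 1946.
Probability = 1946/6188 = 139/442.

139/442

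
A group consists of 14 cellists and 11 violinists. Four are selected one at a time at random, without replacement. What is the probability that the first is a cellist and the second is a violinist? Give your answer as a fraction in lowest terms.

Multiply the conditional probabilities at each draw: 14/25 · 11/24 = 154/600 = 77/300.

77/300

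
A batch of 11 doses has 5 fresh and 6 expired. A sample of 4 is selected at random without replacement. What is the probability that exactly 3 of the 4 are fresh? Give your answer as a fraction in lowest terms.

There are C(11,4) = 330 ways to choose 4 from 11.
Selections with exactly 3 fresh: choose 3 of the 5 fresh and 1 of the 6 expired, C(5,3)·C(6,1) = 10·6 = 60.
Probability = 60/330 = 2/11.

2/11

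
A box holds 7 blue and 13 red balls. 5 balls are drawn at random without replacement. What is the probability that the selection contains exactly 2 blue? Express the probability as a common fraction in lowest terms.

The sample space is all 5-subsets of the 20: C(20,5) = 15504.
Selections with exactly 2 blue: choose 2 of the 7 blue and 3 of the 13 red, C(7,2)·C(13,3) = 21·286 = 6006.
Probability = 6006/15504 = 1001/2584.

1001/2584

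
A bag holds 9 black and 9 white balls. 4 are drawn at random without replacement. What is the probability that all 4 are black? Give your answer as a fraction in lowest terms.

There are C(18,4) = 3060 possible selections.
Selections with all black: C(9,4) = 126.
Probability = 126/3060 = 7/170.

7/170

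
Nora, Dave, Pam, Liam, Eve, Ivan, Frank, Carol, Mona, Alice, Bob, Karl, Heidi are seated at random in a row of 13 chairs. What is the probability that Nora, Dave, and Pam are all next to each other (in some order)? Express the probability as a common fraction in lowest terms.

1/26

There are 13! = 6227020800 arrangements.
Treat the three as one block: 11! placements × 3! orders within the block = 39916800·6 = 239500800.
Probability = 239500800/6227020800 = 1/26.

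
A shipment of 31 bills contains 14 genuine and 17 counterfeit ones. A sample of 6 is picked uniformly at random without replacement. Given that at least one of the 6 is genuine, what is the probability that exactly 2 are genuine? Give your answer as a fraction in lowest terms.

Work in counts. Selections with at least one genuine: C(31,6) − C(17,6) = 736281 − 12376 = 723905.
Of those, selections where exactly 2 are genuine: C(14,2)·C(17,4) = 91·2380 = 216580.
Conditional probability = 216580/723905 = 476/1591.

476/1591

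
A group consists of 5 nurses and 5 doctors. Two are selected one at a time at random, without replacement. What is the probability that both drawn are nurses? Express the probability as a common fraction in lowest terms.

2/9

Multiply the conditional probabilities at each draw: 5/10 · 4/9 = 20/90 = 2/9.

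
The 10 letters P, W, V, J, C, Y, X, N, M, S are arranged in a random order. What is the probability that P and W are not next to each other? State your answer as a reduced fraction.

4/5

There are 10! = 3628800 arrangements.
Arrangements with P and W adjacent: 2·9! = 725760.
So not adjacent: 3628800 − 725760 = 2903040, probability 2903040/3628800 = 4/5.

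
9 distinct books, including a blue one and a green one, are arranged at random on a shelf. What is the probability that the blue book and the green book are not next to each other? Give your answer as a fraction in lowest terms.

7/9

There are 9! = 362880 arrangements.
Arrangements with the blue book and the green book adjacent: 2·8! = 80640.
So not adjacent: 362880 − 80640 = 282240, probability 282240/362880 = 7/9.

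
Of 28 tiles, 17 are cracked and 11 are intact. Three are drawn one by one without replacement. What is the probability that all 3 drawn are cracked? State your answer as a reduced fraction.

170/819

Multiply the conditional probabilities at each draw: 17/28 · 16/27 · 15/26 = 4080/19656 = 170/819.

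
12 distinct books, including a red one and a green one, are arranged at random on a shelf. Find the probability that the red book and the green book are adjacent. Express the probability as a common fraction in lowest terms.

1/6

There are 12! = 479001600 arrangements.
Treat the red book and the green book as a block: 11! arrangements of the blocks × 2 orders within the block = 2·39916800 = 79833600.
Probability = 79833600/479001600 = 1/6.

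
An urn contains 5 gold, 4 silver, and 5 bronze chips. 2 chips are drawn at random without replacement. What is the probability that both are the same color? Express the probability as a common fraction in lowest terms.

There are C(14,2) = 91 ways to draw 2 chips.
All same color: C(5,2) + C(4,2) + C(5,2) = 10 + 6 + 10 = 26.
Probability = 26/91 = 2/7.

2/7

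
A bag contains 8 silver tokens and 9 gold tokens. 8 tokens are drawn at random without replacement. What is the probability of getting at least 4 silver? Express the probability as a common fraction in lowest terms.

2921/4862

Total selections: C(17,8) = 24310.
Favorable selections (at least 4 silver): C(8,4)·C(9,4) + C(8,5)·C(9,3) + C(8,6)·C(9,2) + C(8,7)·C(9,1) + C(8,8)·C(9,0) = 8820 + 4704 + 1008 + 72 + 1 = 14605.
Probability = 14605/24310 = 2921/4862.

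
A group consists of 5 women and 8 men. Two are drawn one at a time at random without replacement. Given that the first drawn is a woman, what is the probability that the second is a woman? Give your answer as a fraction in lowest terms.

1/3

After removing one woman, 12 remain: 4 women and 8 men.
So the probability the next is a woman is 4/12 = 1/3.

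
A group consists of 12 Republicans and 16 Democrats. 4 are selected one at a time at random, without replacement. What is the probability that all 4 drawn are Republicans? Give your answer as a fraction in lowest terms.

11/455

Multiply the conditional probabilities at each draw: 12/28 · 11/27 · 10/26 · 9/25 = 11880/491400 = 11/455.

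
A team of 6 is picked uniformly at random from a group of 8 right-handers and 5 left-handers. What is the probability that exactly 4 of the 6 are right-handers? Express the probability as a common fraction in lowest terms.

175/429

The sample space is all 6-subsets of the 13: C(13,6) = 1716.
Selections with exactly 4 right-handers: choose 4 of the 8 right-handers and 2 of the 5 left-handers, C(8,4)·C(5,2) = 70·10 = 700.
Probability = 700/1716 = 175/429.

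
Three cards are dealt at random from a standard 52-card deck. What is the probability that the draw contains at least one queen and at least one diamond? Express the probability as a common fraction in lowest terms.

There are C(52,3) = 22100 possible draws.
By inclusion-exclusion on the complements, draws missing all queens or all diamonds: C(48,3) + C(39,3) − C(36,3) = 17296 + 9139 − 7140 = 19295.
So draws with at least one of each: 22100 − 19295 = 2805, probability 2805/22100 = 33/260.

33/260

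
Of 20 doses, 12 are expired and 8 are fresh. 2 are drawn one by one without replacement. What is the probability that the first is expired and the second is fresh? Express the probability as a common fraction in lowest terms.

Multiply the conditional probabilities at each draw: 12/20 · 8/19 = 96/380 = 24/95.

24/95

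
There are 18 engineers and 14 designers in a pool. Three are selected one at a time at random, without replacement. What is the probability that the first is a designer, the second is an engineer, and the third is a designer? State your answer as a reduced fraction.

273/2480

Multiply the conditional probabilities at each draw: 14/32 · 18/31 · 13/30 = 3276/29760 = 273/2480.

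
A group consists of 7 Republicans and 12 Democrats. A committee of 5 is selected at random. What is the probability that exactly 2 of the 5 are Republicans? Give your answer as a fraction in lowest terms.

The sample space is all 5-subsets of the 19: C(19,5) = 11628.
Selections with exactly 2 Republicans: choose 2 of the 7 Republicans and 3 of the 12 Democrats, C(7,2)·C(12,3) = 21·220 = 4620.
Probability = 4620/11628 = 385/969.

385/969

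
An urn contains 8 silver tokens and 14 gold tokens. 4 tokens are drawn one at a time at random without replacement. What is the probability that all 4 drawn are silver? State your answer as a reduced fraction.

2/209

Multiply the conditional probabilities at each draw: 8/22 · 7/21 · 6/20 · 5/19 = 1680/175560 = 2/209.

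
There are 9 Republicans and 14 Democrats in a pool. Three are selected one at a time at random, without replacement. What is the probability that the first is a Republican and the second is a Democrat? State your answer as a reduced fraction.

63/253

Multiply the conditional probabilities at each draw: 9/23 · 14/22 = 126/506 = 63/253.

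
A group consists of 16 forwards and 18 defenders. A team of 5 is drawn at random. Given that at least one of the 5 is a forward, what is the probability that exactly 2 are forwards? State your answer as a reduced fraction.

Work in counts. Selections with at least one forward: C(34,5) − C(18,5) = 278256 − 8568 = 269688.
Of those, selections where exactly 2 are forwards: C(16,2)·C(18,3) = 120·816 = 97920.
Conditional probability = 97920/269688 = 240/661.

240/661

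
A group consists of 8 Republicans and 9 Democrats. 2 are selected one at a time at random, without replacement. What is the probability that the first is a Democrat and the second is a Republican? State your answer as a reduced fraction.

Multiply the conditional probabilities at each draw: 9/17 · 8/16 = 72/272 = 9/34.

9/34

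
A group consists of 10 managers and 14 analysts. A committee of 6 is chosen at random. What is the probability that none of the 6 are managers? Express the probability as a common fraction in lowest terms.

There are C(24,6) = 134596 possible selections.
Selections with no managers (all analysts): C(14,6) = 3003.
Probability = 3003/134596 = 39/1748.

39/1748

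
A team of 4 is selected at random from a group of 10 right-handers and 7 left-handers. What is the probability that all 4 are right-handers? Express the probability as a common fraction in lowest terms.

There are C(17,4) = 2380 possible selections.
Selections with all right-handers: C(10,4) = 210.
Probability = 210/2380 = 3/34.

3/34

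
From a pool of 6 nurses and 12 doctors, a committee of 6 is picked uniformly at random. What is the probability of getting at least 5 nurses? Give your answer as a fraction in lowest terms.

73/18564

Total selections: C(18,6) = 18564.
Favorable selections (at least 5 nurses): C(6,5)·C(12,1) + C(6,6)·C(12,0) = 72 + 1 = 73.
Probability = 73/18564.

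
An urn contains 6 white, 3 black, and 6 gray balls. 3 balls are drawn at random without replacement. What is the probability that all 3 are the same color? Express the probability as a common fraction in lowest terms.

41/455

There are C(15,3) = 455 ways to draw 3 balls.
All same color: C(6,3) + C(3,3) + C(6,3) = 20 + 1 + 20 = 41.
Probability = 41/455.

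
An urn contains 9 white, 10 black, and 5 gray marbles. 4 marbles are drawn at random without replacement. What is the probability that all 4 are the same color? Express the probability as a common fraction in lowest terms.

31/966

There are C(24,4) = 10626 ways to draw 4 marbles.
All same color: C(9,4) + C(10,4) + C(5,4) = 126 + 210 + 5 = 341.
Probability = 341/10626 = 31/966.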